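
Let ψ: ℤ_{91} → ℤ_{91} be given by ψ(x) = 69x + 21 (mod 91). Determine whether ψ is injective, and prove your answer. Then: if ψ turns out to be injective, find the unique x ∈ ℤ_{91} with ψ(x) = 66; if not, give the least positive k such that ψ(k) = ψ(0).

If ψ(u) = ψ(v), then 69u ≡ 69v (mod 91). Because gcd(69, 91) = 1, we may cancel 69 to get u ≡ v (mod 91).
Thus ψ is injective.
We now compute 69⁻¹ mod 91 explicitly. Euclid's algorithm: 91 = 1·69 + 22, 69 = 3·22 + 3, 22 = 7·3 + 1; back-substituting gives 1 = 62·69 − 47·91, so 69⁻¹ ≡ 62 (mod 91).
Since ψ is injective, we find ψ⁻¹(66): we need 69x ≡ 66 − 21 ≡ 45 (mod 91). Using 69⁻¹ = 62: x ≡ 62·45 = 2790 = 30·91 + 60, so x = 60.
Check: ψ(60) = 69·60 + 21 = 4161 = 45·91 + 66 ≡ 66 (mod 91).

60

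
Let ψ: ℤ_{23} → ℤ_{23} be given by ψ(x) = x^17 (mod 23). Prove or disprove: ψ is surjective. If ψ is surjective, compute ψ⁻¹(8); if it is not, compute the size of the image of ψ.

18

Since 23 is prime, the nonzero elements of ℤ_{23} form a cyclic group of order 22.
As gcd(17, 22) = 1, raising to the 17th power is a bijection on this group: if s^17 ≡ t^17 then (st^{−1})^17 = 1, and the only element of order dividing gcd(17, 22) = 1 is 1, so s = t.
With ψ(0) = 0 this makes ψ injective on all of ℤ_{23}, hence bijective (finite equal-size domain and codomain). In particular ψ is surjective.
Since ψ is surjective, we find the preimage of 8. The inverse of x ↦ x^17 on (ℤ_{23})^× is x ↦ x^13, because 17·13 = 221 = 10·22 + 1 ≡ 1 (mod 22) and x^{22} = 1 for x ≠ 0 (Fermat). So ψ⁻¹(8) = 8^13 mod 23.
Repeated squaring mod 23: 8^1 ≡ 8, 8^2 ≡ 8² = 64 ≡ 18, 8^4 ≡ 18² = 324 ≡ 2, 8^8 ≡ 2² = 4. Since 13 = 8 + 4 + 1, 8^13 ≡ 4·2·8: 4·2 = 8, then 8·8 = 64 ≡ 18. So 8^13 ≡ 18 (mod 23).
Hence ψ⁻¹(8) = 18.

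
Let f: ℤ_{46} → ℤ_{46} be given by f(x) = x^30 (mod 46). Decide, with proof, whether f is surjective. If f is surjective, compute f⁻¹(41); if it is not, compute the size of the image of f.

24

f(22): Repeated squaring mod 46: 22^1 ≡ 22, 22^2 ≡ 22² = 484 ≡ 24, 22^4 ≡ 24² = 576 ≡ 24, 22^8 ≡ 24² = 576 ≡ 24, 22^16 ≡ 24² = 576 ≡ 24. Since 30 = 16 + 8 + 4 + 2, 22^30 ≡ 24·24·24·24: 24·24 = 576 ≡ 24, then 24·24 = 576 ≡ 24, then 24·24 = 576 ≡ 24. So 22^30 ≡ 24 (mod 46).
f(24): Repeated squaring mod 46: 24^1 ≡ 24, 24^2 ≡ 24² = 576 ≡ 24, 24^4 ≡ 24² = 576 ≡ 24, 24^8 ≡ 24² = 576 ≡ 24, 24^16 ≡ 24² = 576 ≡ 24. Since 30 = 16 + 8 + 4 + 2, 24^30 ≡ 24·24·24·24: 24·24 = 576 ≡ 24, then 24·24 = 576 ≡ 24, then 24·24 = 576 ≡ 24. So 24^30 ≡ 24 (mod 46).
So f(22) = f(24) = 24 while 22 ≠ 24, therefore f is not injective.
A non-injective map from the 46-element set ℤ_{46} to itself takes at most 45 distinct values, so it cannot be surjective. Thus f is not surjective.
Since f is not surjective, we determine |image(f)|. Computing x^30 mod 46 for each x (by repeated squaring, reducing mod 46 at every step), the values f(0), f(1), …, f(45) are: 0, 1, 26, 29, 32, 39, 18, 35, 4, 13, 2, 31, 8, 25, 36, 27, 12, 41, 16, 9, 6, 3, 24, 23, 24, 3, 6, 9, 16, 41, 12, 27, 36, 25, 8, 31, 2, 13, 4, 35, 18, 39, 32, 29, 26, 1.
The distinct values are {0, 1, 2, 3, 4, 6, 8, 9, 12, 13, 16, 18, 23, 24, 25, 26, 27, 29, 31, 32, 35, 36, 39, 41}; there are 24 of them.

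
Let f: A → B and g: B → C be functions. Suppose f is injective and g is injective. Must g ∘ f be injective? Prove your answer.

Suppose (g ∘ f)(a) = (g ∘ f)(b), i.e. g(f(a)) = g(f(b)).
Since g is injective, f(a) = f(b). Since f is injective, a = b. Thus g ∘ f is injective.

injective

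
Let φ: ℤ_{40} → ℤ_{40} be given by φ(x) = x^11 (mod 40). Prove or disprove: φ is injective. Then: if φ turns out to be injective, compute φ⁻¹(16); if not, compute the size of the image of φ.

φ(0) = 0^11 = 0.
φ(10): Repeated squaring mod 40: 10^1 ≡ 10, 10^2 ≡ 10² = 100 ≡ 20, 10^4 ≡ 20² = 400 ≡ 0, 10^8 ≡ 0² = 0. Since 11 = 8 + 2 + 1, 10^11 ≡ 0·20·10: 0·20 = 0, then 0·10 = 0. So 10^11 ≡ 0 (mod 40).
So φ(0) = φ(10) = 0 while 0 ≠ 10, therefore φ is not injective.
Since φ is not injective, we determine |image(φ)|. Computing x^11 mod 40 for each x (by repeated squaring, reducing mod 40 at every step), the values φ(0), φ(1), …, φ(39) are: 0, 1, 8, 27, 24, 5, 16, 23, 32, 9, 0, 11, 8, 37, 24, 15, 16, 33, 32, 19, 0, 21, 8, 7, 24, 25, 16, 3, 32, 29, 0, 31, 8, 17, 24, 35, 16, 13, 32, 39.
The distinct values are {0, 1, 3, 5, 7, 8, 9, 11, 13, 15, 16, 17, 19, 21, 23, 24, 25, 27, 29, 31, 32, 33, 35, 37, 39}; there are 25 of them.

25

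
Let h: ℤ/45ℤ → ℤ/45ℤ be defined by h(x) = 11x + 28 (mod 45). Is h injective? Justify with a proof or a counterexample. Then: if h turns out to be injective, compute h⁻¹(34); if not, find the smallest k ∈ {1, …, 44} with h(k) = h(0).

21

Recall that injectivity means: for all s, t in the domain, h(s) = h(t) implies s = t.
Suppose h(s) = h(t) in ℤ/45ℤ. Then 11s + 28 ≡ 11t + 28 (mod 45), so 11(s − t) ≡ 0 (mod 45).
Since gcd(11, 45) = 1, 11 is invertible modulo 45, hence s − t ≡ 0 (mod 45), i.e. s = t.
Hence h is injective.
We now compute 11⁻¹ mod 45 explicitly. Euclid's algorithm: 45 = 4·11 + 1; back-substituting gives 1 = 41·11 − 10·45, so 11⁻¹ ≡ 41 (mod 45).
Since h is injective, we compute h⁻¹(34): solve 11x + 28 ≡ 34 (mod 45), i.e. 11x ≡ 6 (mod 45).
Multiplying by 11⁻¹ = 41 gives x ≡ 41·6 = 246 = 5·45 + 21 ≡ 21 (mod 45).
Check: h(21) = 11·21 + 28 = 259 = 5·45 + 34 ≡ 34 (mod 45).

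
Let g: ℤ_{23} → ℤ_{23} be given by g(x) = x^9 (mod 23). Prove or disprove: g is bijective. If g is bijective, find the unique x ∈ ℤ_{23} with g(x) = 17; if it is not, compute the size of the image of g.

Since 23 is prime, the nonzero elements of ℤ_{23} form a cyclic group of order 22.
As gcd(9, 22) = 1, raising to the 9th power is a bijection on this group: if s^9 ≡ t^9 then (st^{−1})^9 = 1, and the only element of order dividing gcd(9, 22) = 1 is 1, so s = t.
With g(0) = 0 this makes g injective on all of ℤ_{23}, hence bijective (finite equal-size domain and codomain). In particular g is bijective.
Since g is bijective, we find the preimage of 17. The inverse of x ↦ x^9 on (ℤ_{23})^× is x ↦ x^5, because 9·5 = 45 = 2·22 + 1 ≡ 1 (mod 22) and x^{22} = 1 for x ≠ 0 (Fermat). So g⁻¹(17) = 17^5 mod 23.
Repeated squaring mod 23: 17^1 ≡ 17, 17^2 ≡ 17² = 289 ≡ 13, 17^4 ≡ 13² = 169 ≡ 8. Since 5 = 4 + 1, 17^5 ≡ 8·17: 8·17 = 136 ≡ 21. So 17^5 ≡ 21 (mod 23).
Hence g⁻¹(17) = 21.

21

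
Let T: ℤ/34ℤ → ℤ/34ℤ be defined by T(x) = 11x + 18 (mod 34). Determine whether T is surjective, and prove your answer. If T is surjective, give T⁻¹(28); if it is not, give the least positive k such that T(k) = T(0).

4

By definition, T is surjective if every y in the codomain equals T(x) for some x in the domain.
Since gcd(11, 34) = 1, 11 is invertible modulo 34. Euclid's algorithm: 34 = 3·11 + 1; back-substituting gives 1 = 31·11 − 10·34, so 11⁻¹ ≡ 31 (mod 34).
Then y ↦ 31(y − 18) is a two-sided inverse to T, so every y ∈ ℤ/34ℤ has a preimage.
Thus T is surjective.
Since T is surjective, we find T⁻¹(28): we need 11x ≡ 28 − 18 ≡ 10 (mod 34). Using 11⁻¹ = 31: x ≡ 31·10 = 310 = 9·34 + 4, so x = 4.
Check: T(4) = 11·4 + 18 = 62 = 1·34 + 28 ≡ 28 (mod 34).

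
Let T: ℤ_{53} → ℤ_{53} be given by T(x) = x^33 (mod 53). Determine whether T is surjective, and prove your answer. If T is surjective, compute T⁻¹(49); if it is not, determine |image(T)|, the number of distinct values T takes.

Since 53 is prime, the nonzero elements of ℤ_{53} form a cyclic group of order 52.
As gcd(33, 52) = 1, raising to the 33rd power is a bijection on this group: if s^33 ≡ t^33 then (st^{−1})^33 = 1, and the only element of order dividing gcd(33, 52) = 1 is 1, so s = t.
With T(0) = 0 this makes T injective on all of ℤ_{53}, hence bijective (finite equal-size domain and codomain). In particular T is surjective.
Since T is surjective, we find the preimage of 49. The inverse of x ↦ x^33 on (ℤ_{53})^× is x ↦ x^41, because 33·41 = 1353 = 26·52 + 1 ≡ 1 (mod 52) and x^{52} = 1 for x ≠ 0 (Fermat). So T⁻¹(49) = 49^41 mod 53.
Repeated squaring mod 53: 49^1 ≡ 49, 49^2 ≡ 49² = 2401 ≡ 16, 49^4 ≡ 16² = 256 ≡ 44, 49^8 ≡ 44² = 1936 ≡ 28, 49^16 ≡ 28² = 784 ≡ 42, 49^32 ≡ 42² = 1764 ≡ 15. Since 41 = 32 + 8 + 1, 49^41 ≡ 15·28·49: 15·28 = 420 ≡ 49, then 49·49 = 2401 ≡ 16. So 49^41 ≡ 16 (mod 53).
Hence T⁻¹(49) = 16.

16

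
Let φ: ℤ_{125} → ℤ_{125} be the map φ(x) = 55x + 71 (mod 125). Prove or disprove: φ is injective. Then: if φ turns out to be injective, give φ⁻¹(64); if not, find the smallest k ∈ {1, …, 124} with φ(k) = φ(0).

25

We have gcd(55, 125) = 5 > 1. Taking s = 0 and t = 25: φ(0) = 71 and φ(25) = 55·25 + 71 = 1446 ≡ 71 (mod 125).
So φ(0) = φ(25) while 0 ≠ 25, hence φ is not injective.
Since φ is not injective, we find the least positive k with φ(k) = φ(0): this means 55k ≡ 0 (mod 125), i.e. 125 ∣ 55k. Since gcd(55, 125) = 5, dividing through by 5 this holds exactly when 25 ∣ 11k, and as gcd(11, 25) = 1, exactly when 25 ∣ k.
The smallest positive such k is 25.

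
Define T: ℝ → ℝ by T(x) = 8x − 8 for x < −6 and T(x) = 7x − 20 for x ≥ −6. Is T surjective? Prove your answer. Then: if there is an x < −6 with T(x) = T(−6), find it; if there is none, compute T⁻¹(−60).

-27/4

Both pieces are strictly increasing (slopes 8 and 7), so each is injective on its own interval.
The left piece maps (−∞, −6) onto (−∞, −56); the right piece maps [−6, ∞) onto [−62, ∞).
The union (−∞, −56) ∪ [−62, ∞) covers ℝ, so T is surjective.
For the follow-up: the images overlap, so an x < −6 with T(x) = T(−6) exists. T(−6) = −62; solving 8x − 8 = −62 for x < −6 gives x = (−62 + 8)/8 = −27/4.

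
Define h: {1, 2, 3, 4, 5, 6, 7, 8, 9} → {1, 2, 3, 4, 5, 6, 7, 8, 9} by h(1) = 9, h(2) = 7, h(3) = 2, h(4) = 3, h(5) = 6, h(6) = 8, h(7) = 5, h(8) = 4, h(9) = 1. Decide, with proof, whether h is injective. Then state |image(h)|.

9

The values h(1), …, h(9) are 9, 7, 2, 3, 6, 8, 5, 4, 1 — all distinct.
So h(x_1) = h(x_2) only when x_1 = x_2, and h is injective.
The image of h is {1, 2, 3, 4, 5, 6, 7, 8, 9}, which has 9 elements.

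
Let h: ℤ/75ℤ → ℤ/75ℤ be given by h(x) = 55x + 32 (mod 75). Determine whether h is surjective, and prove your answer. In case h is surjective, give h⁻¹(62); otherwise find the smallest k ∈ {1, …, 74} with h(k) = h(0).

Recall: h is surjective if every y in the codomain equals h(x) for some x in the domain.
Since gcd(55, 75) = 5, we have 55x ≡ 0 (mod 5) for all x, so h(x) ≡ 2 (mod 5).
But 0 ≢ 2 (mod 5), so 0 ∈ ℤ/75ℤ has no preimage. So h is not surjective.
Since h is not surjective, we find the least positive k with h(k) = h(0): this means 55k ≡ 0 (mod 75), i.e. 75 ∣ 55k. Since gcd(55, 75) = 5, dividing through by 5 this holds exactly when 15 ∣ 11k, and as gcd(11, 15) = 1, exactly when 15 ∣ k.
The smallest positive such k is 15.

15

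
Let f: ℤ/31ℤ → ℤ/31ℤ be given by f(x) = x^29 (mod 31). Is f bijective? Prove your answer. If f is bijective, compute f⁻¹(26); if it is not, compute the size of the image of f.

6

Since 31 is prime, the nonzero elements of ℤ/31ℤ form a cyclic group of order 30.
As gcd(29, 30) = 1, raising to the 29th power is a bijection on this group: if u^29 ≡ v^29 then (uv^{−1})^29 = 1, and the only element of order dividing gcd(29, 30) = 1 is 1, so u = v.
With f(0) = 0 this makes f injective on all of ℤ/31ℤ, hence bijective (finite equal-size domain and codomain). In particular f is bijective.
Since f is bijective, we find the preimage of 26. The inverse of x ↦ x^29 on (ℤ/31ℤ)^× is x ↦ x^29, because 29·29 = 841 = 28·30 + 1 ≡ 1 (mod 30) and x^{30} = 1 for x ≠ 0 (Fermat). So f⁻¹(26) = 26^29 mod 31.
Repeated squaring mod 31: 26^1 ≡ 26, 26^2 ≡ 26² = 676 ≡ 25, 26^4 ≡ 25² = 625 ≡ 5, 26^8 ≡ 5² = 25, 26^16 ≡ 25² = 625 ≡ 5. Since 29 = 16 + 8 + 4 + 1, 26^29 ≡ 5·25·5·26: 5·25 = 125 ≡ 1, then 1·5 = 5, then 5·26 = 130 ≡ 6. So 26^29 ≡ 6 (mod 31).
Hence f⁻¹(26) = 6.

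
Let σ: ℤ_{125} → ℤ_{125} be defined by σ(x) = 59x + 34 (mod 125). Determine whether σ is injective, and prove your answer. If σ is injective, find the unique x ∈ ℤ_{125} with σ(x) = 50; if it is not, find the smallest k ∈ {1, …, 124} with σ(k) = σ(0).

By definition, σ is injective if σ(x_1) = σ(x_2) implies x_1 = x_2.
Suppose σ(x_1) = σ(x_2) in ℤ_{125}. Then 59x_1 + 34 ≡ 59x_2 + 34 (mod 125), thus 59(x_1 − x_2) ≡ 0 (mod 125).
Since gcd(59, 125) = 1, 59 is invertible modulo 125, therefore x_1 − x_2 ≡ 0 (mod 125), i.e. x_1 = x_2.
Therefore σ is injective.
We now compute 59⁻¹ mod 125 explicitly. Euclid's algorithm: 125 = 2·59 + 7, 59 = 8·7 + 3, 7 = 2·3 + 1; back-substituting gives 1 = 89·59 − 42·125, so 59⁻¹ ≡ 89 (mod 125).
Since σ is injective, we find σ⁻¹(50): we need 59x ≡ 50 − 34 ≡ 16 (mod 125). Using 59⁻¹ = 89: x ≡ 89·16 = 1424 = 11·125 + 49, so x = 49.
Check: σ(49) = 59·49 + 34 = 2925 = 23·125 + 50 ≡ 50 (mod 125).

49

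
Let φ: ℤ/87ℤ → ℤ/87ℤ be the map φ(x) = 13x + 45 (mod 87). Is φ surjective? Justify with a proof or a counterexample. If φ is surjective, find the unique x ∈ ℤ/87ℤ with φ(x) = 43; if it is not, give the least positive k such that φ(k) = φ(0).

40

Recall that φ is surjective if every y in the codomain equals φ(x) for some x in the domain.
Since gcd(13, 87) = 1, 13 is invertible modulo 87. Euclid's algorithm: 87 = 6·13 + 9, 13 = 1·9 + 4, 9 = 2·4 + 1; back-substituting gives 1 = 67·13 − 10·87, so 13⁻¹ ≡ 67 (mod 87).
Then y ↦ 67(y − 45) is a two-sided inverse to φ, so every y ∈ ℤ/87ℤ has a preimage.
Therefore φ is surjective.
Since φ is surjective, we compute φ⁻¹(43): solve 13x + 45 ≡ 43 (mod 87), i.e. 13x ≡ 85 (mod 87).
Multiplying by 13⁻¹ = 67 gives x ≡ 67·85 = 5695 = 65·87 + 40 ≡ 40 (mod 87).
Check: φ(40) = 13·40 + 45 = 565 = 6·87 + 43 ≡ 43 (mod 87).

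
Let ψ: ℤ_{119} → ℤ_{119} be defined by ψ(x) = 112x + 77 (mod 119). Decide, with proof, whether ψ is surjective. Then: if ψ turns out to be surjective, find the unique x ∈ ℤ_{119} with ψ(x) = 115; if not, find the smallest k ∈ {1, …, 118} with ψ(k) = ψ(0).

17

Since gcd(112, 119) = 7, we have 112x ≡ 0 (mod 7) for all x, so ψ(x) ≡ 0 (mod 7).
But 1 ≢ 0 (mod 7), so 1 ∈ ℤ_{119} has no preimage. Hence ψ is not surjective.
Since ψ is not surjective, we find the least positive k with ψ(k) = ψ(0): this means 112k ≡ 0 (mod 119), i.e. 119 ∣ 112k. Since gcd(112, 119) = 7, dividing through by 7 this holds exactly when 17 ∣ 16k, and as gcd(16, 17) = 1, exactly when 17 ∣ k.
The smallest positive such k is 17.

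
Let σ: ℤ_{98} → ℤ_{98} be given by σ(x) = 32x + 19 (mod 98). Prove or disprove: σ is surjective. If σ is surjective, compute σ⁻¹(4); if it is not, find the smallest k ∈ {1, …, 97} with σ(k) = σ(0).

49

By definition, σ is surjective if every y in the codomain equals σ(x) for some x in the domain.
Since gcd(32, 98) = 2, we have 32x ≡ 0 (mod 2) for all x, so σ(x) ≡ 1 (mod 2).
But 0 ≢ 1 (mod 2), so 0 ∈ ℤ_{98} has no preimage. So σ is not surjective.
Since σ is not surjective, we find the least positive k with σ(k) = σ(0): this means 32k ≡ 0 (mod 98), i.e. 98 ∣ 32k. Since gcd(32, 98) = 2, dividing through by 2 this holds exactly when 49 ∣ 16k, and as gcd(16, 49) = 1, exactly when 49 ∣ k.
The smallest positive such k is 49.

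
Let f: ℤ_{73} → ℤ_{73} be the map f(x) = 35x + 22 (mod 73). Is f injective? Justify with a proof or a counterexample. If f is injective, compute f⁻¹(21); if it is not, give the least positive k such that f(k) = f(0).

25

If f(a) = f(b), then 35a ≡ 35b (mod 73). Because gcd(35, 73) = 1, we may cancel 35 to get a ≡ b (mod 73).
So f is injective.
We now compute 35⁻¹ mod 73 explicitly. Euclid's algorithm: 73 = 2·35 + 3, 35 = 11·3 + 2, 3 = 1·2 + 1; back-substituting gives 1 = 48·35 − 23·73, so 35⁻¹ ≡ 48 (mod 73).
Since f is injective, we compute f⁻¹(21): solve 35x + 22 ≡ 21 (mod 73), i.e. 35x ≡ 72 (mod 73).
Multiplying by 35⁻¹ = 48 gives x ≡ 48·72 = 3456 = 47·73 + 25 ≡ 25 (mod 73).
Check: f(25) = 35·25 + 22 = 897 = 12·73 + 21 ≡ 21 (mod 73).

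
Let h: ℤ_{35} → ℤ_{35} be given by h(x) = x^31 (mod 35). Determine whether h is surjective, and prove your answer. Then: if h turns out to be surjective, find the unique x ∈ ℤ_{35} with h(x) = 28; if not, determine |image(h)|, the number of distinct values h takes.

7

Computing x^31 mod 35 for each x (by repeated squaring, reducing mod 35 at every step), the values h(0), h(1), …, h(34) are: 0, 1, 23, 17, 4, 5, 6, 28, 22, 9, 10, 11, 33, 27, 14, 15, 16, 3, 32, 19, 20, 21, 8, 2, 24, 25, 26, 13, 7, 29, 30, 31, 18, 12, 34.
Every element of ℤ_{35} appears exactly once in this list, so h is a bijection, and in particular surjective.
Since h is surjective, we read off the preimage of 28 from the same table: h(7) = 28, so h⁻¹(28) = 7.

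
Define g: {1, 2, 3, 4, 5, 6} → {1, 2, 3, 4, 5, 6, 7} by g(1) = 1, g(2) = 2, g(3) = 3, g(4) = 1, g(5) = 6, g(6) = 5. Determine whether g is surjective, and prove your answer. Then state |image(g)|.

5

No element maps to 4, so g is not surjective.
The image of g is {1, 2, 3, 5, 6}, which has 5 elements.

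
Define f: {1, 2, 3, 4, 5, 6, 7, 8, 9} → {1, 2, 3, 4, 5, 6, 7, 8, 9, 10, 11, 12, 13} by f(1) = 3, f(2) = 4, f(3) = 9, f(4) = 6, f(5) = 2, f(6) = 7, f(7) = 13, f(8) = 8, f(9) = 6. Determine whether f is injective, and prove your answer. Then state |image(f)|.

f(4) = 6 = f(9) with 4 ≠ 9, so f is not injective.
The image of f is {2, 3, 4, 6, 7, 8, 9, 13}, which has 8 elements.

8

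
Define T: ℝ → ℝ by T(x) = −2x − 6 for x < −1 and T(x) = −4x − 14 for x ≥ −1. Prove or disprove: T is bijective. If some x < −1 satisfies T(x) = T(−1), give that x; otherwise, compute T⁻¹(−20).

Both pieces are strictly decreasing (slopes −2 and −4), so each is injective on its own interval.
The left piece maps (−∞, −1) onto (−4, ∞); the right piece maps [−1, ∞) onto (−∞, −10].
The images leave a gap (−4 has no preimage), so T is not surjective, hence not bijective.
Because the two images are disjoint, no x < −1 has T(x) = T(−1), so we compute T⁻¹(−20): −20 lies in (−∞, −10], so solve −4x − 14 = −20: x = (−20 + 14)/(−4) = 3/2.

3/2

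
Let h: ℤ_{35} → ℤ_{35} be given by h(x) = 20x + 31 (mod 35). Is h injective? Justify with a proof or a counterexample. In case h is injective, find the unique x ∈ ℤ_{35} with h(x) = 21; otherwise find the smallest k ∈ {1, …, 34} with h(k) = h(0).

7

Recall that injectivity means: for all s, t in the domain, h(s) = h(t) implies s = t.
We have gcd(20, 35) = 5 > 1. Taking s = 0 and t = 7: h(0) = 31 and h(7) = 20·7 + 31 = 171 ≡ 31 (mod 35).
So h(0) = h(7) while 0 ≠ 7, hence h is not injective.
Since h is not injective, we find the least positive k with h(k) = h(0): this means 20k ≡ 0 (mod 35), i.e. 35 ∣ 20k. Since gcd(20, 35) = 5, dividing through by 5 this holds exactly when 7 ∣ 4k, and as gcd(4, 7) = 1, exactly when 7 ∣ k.
The smallest positive such k is 7.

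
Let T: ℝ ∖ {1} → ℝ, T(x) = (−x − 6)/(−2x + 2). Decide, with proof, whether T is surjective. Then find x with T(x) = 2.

If T(x) = 1/2, cross-multiplying gives −2(−x − 6) = −1(−2x + 2), which simplifies to 12 = −2 — false.  So 1/2 has no preimage and T is not surjective.
Solving T(x) = 2: cross-multiplying gives −x − 6 = 2(−2x + 2), which rearranges to 3x = 10, so x = 10/3.

10/3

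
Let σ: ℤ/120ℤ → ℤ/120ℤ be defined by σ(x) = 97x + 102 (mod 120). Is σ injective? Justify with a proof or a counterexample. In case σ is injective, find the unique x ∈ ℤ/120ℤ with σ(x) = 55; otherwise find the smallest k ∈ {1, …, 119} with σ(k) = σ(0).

By definition, σ is injective if σ(x_1) = σ(x_2) implies x_1 = x_2.
If σ(x_1) = σ(x_2), then 97x_1 ≡ 97x_2 (mod 120). Because gcd(97, 120) = 1, we may cancel 97 to get x_1 ≡ x_2 (mod 120).
Thus σ is injective.
We now compute 97⁻¹ mod 120 explicitly. Euclid's algorithm: 120 = 1·97 + 23, 97 = 4·23 + 5, 23 = 4·5 + 3, 5 = 1·3 + 2, 3 = 1·2 + 1; back-substituting gives 1 = 73·97 − 59·120, so 97⁻¹ ≡ 73 (mod 120).
Since σ is injective, we compute σ⁻¹(55): solve 97x + 102 ≡ 55 (mod 120), i.e. 97x ≡ 73 (mod 120).
Multiplying by 97⁻¹ = 73 gives x ≡ 73·73 = 5329 = 44·120 + 49 ≡ 49 (mod 120).
Check: σ(49) = 97·49 + 102 = 4855 = 40·120 + 55 ≡ 55 (mod 120).

49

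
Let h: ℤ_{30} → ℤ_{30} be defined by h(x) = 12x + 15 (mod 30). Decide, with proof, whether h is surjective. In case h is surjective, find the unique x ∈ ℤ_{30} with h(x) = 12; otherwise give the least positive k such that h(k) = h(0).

Recall: surjectivity means every element of the codomain has a preimage under h.
Since gcd(12, 30) = 6, we have 12x ≡ 0 (mod 6) for all x, so h(x) ≡ 3 (mod 6).
But 0 ≢ 3 (mod 6), so 0 ∈ ℤ_{30} has no preimage. Hence h is not surjective.
Since h is not surjective, we find the least positive k with h(k) = h(0): this means 12k ≡ 0 (mod 30), i.e. 30 ∣ 12k. Since gcd(12, 30) = 6, dividing through by 6 this holds exactly when 5 ∣ 2k, and as gcd(2, 5) = 1, exactly when 5 ∣ k.
The smallest positive such k is 5.

5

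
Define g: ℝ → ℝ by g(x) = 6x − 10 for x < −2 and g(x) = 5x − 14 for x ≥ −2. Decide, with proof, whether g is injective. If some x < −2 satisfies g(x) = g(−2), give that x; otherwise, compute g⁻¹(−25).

-7/3

Both pieces are strictly increasing (slopes 6 and 5), so each is injective on its own interval.
The left piece maps (−∞, −2) onto (−∞, −22); the right piece maps [−2, ∞) onto [−24, ∞).
These images overlap. In particular g(−2) = −24 (right piece), and solving 6x − 10 = −24 on the left piece gives x = −7/3 < −2.
So g(−7/3) = g(−2) with −7/3 ≠ −2, and g is not injective. This x = −7/3 is the requested value below −2.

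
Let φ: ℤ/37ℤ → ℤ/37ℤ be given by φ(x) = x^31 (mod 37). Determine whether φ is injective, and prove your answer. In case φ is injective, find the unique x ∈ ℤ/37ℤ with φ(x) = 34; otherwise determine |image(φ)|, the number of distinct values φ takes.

33

Since 37 is prime, the nonzero elements of ℤ/37ℤ form a cyclic group of order 36.
As gcd(31, 36) = 1, raising to the 31st power is a bijection on this group: if s^31 ≡ t^31 then (st^{−1})^31 = 1, and the only element of order dividing gcd(31, 36) = 1 is 1, so s = t.
With φ(0) = 0 this makes φ injective on all of ℤ/37ℤ, hence bijective (finite equal-size domain and codomain). In particular φ is injective.
Since φ is injective, we find the preimage of 34. The inverse of x ↦ x^31 on (ℤ/37ℤ)^× is x ↦ x^7, because 31·7 = 217 = 6·36 + 1 ≡ 1 (mod 36) and x^{36} = 1 for x ≠ 0 (Fermat). So φ⁻¹(34) = 34^7 mod 37.
Repeated squaring mod 37: 34^1 ≡ 34, 34^2 ≡ 34² = 1156 ≡ 9, 34^4 ≡ 9² = 81 ≡ 7. Since 7 = 4 + 2 + 1, 34^7 ≡ 7·9·34: 7·9 = 63 ≡ 26, then 26·34 = 884 ≡ 33. So 34^7 ≡ 33 (mod 37).
Hence φ⁻¹(34) = 33.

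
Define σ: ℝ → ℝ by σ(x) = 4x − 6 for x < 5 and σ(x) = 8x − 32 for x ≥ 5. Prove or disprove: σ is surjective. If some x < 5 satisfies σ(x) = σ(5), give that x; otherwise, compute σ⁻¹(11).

Both pieces are strictly increasing (slopes 4 and 8), so each is injective on its own interval.
The left piece maps (−∞, 5) onto (−∞, 14); the right piece maps [5, ∞) onto [8, ∞).
The union (−∞, 14) ∪ [8, ∞) covers ℝ, so σ is surjective.
For the follow-up: the images overlap, so an x < 5 with σ(x) = σ(5) exists. σ(5) = 8; solving 4x − 6 = 8 for x < 5 gives x = (8 + 6)/4 = 7/2.

7/2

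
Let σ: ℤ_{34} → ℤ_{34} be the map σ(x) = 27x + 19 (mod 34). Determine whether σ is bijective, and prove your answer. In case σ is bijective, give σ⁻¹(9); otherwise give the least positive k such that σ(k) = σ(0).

If σ(u) = σ(v), then 27u ≡ 27v (mod 34). Because gcd(27, 34) = 1, we may cancel 27 to get u ≡ v (mod 34).
We now compute 27⁻¹ mod 34 explicitly. Euclid's algorithm: 34 = 1·27 + 7, 27 = 3·7 + 6, 7 = 1·6 + 1; back-substituting gives 1 = 29·27 − 23·34, so 27⁻¹ ≡ 29 (mod 34).
Then y ↦ 29(y − 19) is a two-sided inverse to σ, so every y ∈ ℤ_{34} has a preimage.
Therefore σ is bijective.
Since σ is bijective, we compute σ⁻¹(9): solve 27x + 19 ≡ 9 (mod 34), i.e. 27x ≡ 24 (mod 34).
Multiplying by 27⁻¹ = 29 gives x ≡ 29·24 = 696 = 20·34 + 16 ≡ 16 (mod 34).
Check: σ(16) = 27·16 + 19 = 451 = 13·34 + 9 ≡ 9 (mod 34).

16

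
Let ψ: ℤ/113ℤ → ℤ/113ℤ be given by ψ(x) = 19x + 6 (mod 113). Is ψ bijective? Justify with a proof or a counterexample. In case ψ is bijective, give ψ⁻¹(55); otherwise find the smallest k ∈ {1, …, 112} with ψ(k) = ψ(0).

Recall that ψ is injective when ψ(u) = ψ(v) forces u = v.
Suppose ψ(u) = ψ(v) in ℤ/113ℤ. Then 19u + 6 ≡ 19v + 6 (mod 113), thus 19(u − v) ≡ 0 (mod 113).
Since gcd(19, 113) = 1, 19 is invertible modulo 113, thus u − v ≡ 0 (mod 113), i.e. u = v.
We now compute 19⁻¹ mod 113 explicitly. Euclid's algorithm: 113 = 5·19 + 18, 19 = 1·18 + 1; back-substituting gives 1 = 6·19 − 1·113, so 19⁻¹ ≡ 6 (mod 113).
Then y ↦ 6(y − 6) is a two-sided inverse to ψ, so every y ∈ ℤ/113ℤ has a preimage.
Therefore ψ is bijective.
Since ψ is bijective, we find ψ⁻¹(55): we need 19x ≡ 55 − 6 ≡ 49 (mod 113). Using 19⁻¹ = 6: x ≡ 6·49 = 294 = 2·113 + 68, so x = 68.
Check: ψ(68) = 19·68 + 6 = 1298 = 11·113 + 55 ≡ 55 (mod 113).

68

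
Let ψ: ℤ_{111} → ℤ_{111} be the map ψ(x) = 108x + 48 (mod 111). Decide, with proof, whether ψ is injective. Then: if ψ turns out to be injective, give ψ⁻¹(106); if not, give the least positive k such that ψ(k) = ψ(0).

37

Recall: ψ is injective if ψ(x_1) = ψ(x_2) implies x_1 = x_2.
We have gcd(108, 111) = 3 > 1. Taking x_1 = 0 and x_2 = 37: ψ(0) = 48 and ψ(37) = 108·37 + 48 = 4044 ≡ 48 (mod 111).
So ψ(0) = ψ(37) while 0 ≠ 37, thus ψ is not injective.
Since ψ is not injective, we find the least positive k with ψ(k) = ψ(0): this means 108k ≡ 0 (mod 111), i.e. 111 ∣ 108k. Since gcd(108, 111) = 3, dividing through by 3 this holds exactly when 37 ∣ 36k, and as gcd(36, 37) = 1, exactly when 37 ∣ k.
The smallest positive such k is 37.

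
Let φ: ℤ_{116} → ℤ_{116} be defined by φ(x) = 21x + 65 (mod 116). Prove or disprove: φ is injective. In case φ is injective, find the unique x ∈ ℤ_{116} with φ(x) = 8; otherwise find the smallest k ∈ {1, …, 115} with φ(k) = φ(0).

If φ(a) = φ(b), then 21a ≡ 21b (mod 116). Because gcd(21, 116) = 1, we may cancel 21 to get a ≡ b (mod 116).
Thus φ is injective.
We now compute 21⁻¹ mod 116 explicitly. Euclid's algorithm: 116 = 5·21 + 11, 21 = 1·11 + 10, 11 = 1·10 + 1; back-substituting gives 1 = 105·21 − 19·116, so 21⁻¹ ≡ 105 (mod 116).
Since φ is injective, we find φ⁻¹(8): we need 21x ≡ 8 − 65 ≡ 59 (mod 116). Using 21⁻¹ = 105: x ≡ 105·59 = 6195 = 53·116 + 47, so x = 47.
Check: φ(47) = 21·47 + 65 = 1052 = 9·116 + 8 ≡ 8 (mod 116).

47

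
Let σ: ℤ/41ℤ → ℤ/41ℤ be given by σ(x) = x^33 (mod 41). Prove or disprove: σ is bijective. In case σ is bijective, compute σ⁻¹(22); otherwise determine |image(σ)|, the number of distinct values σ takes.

Since 41 is prime, the nonzero elements of ℤ/41ℤ form a cyclic group of order 40.
As gcd(33, 40) = 1, raising to the 33rd power is a bijection on this group: if s^33 ≡ t^33 then (st^{−1})^33 = 1, and the only element of order dividing gcd(33, 40) = 1 is 1, so s = t.
With σ(0) = 0 this makes σ injective on all of ℤ/41ℤ, hence bijective (finite equal-size domain and codomain). In particular σ is bijective.
Since σ is bijective, we find the preimage of 22. The inverse of x ↦ x^33 on (ℤ/41ℤ)^× is x ↦ x^17, because 33·17 = 561 = 14·40 + 1 ≡ 1 (mod 40) and x^{40} = 1 for x ≠ 0 (Fermat). So σ⁻¹(22) = 22^17 mod 41.
Repeated squaring mod 41: 22^1 ≡ 22, 22^2 ≡ 22² = 484 ≡ 33, 22^4 ≡ 33² = 1089 ≡ 23, 22^8 ≡ 23² = 529 ≡ 37, 22^16 ≡ 37² = 1369 ≡ 16. Since 17 = 16 + 1, 22^17 ≡ 16·22: 16·22 = 352 ≡ 24. So 22^17 ≡ 24 (mod 41).
Hence σ⁻¹(22) = 24.

24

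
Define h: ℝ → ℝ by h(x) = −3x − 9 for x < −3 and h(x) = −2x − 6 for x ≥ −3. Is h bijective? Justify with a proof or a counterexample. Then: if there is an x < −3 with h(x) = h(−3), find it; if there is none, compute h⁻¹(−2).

Both pieces are strictly decreasing (slopes −3 and −2), so each is injective on its own interval.
The left piece maps (−∞, −3) onto (0, ∞); the right piece maps [−3, ∞) onto (−∞, 0].
Since 0 = 0, the images partition ℝ: h is injective and surjective, hence bijective.
Because the two images are disjoint, no x < −3 has h(x) = h(−3), so we compute h⁻¹(−2): −2 lies in (−∞, 0], so solve −2x − 6 = −2: x = (−2 + 6)/(−2) = −2.

-2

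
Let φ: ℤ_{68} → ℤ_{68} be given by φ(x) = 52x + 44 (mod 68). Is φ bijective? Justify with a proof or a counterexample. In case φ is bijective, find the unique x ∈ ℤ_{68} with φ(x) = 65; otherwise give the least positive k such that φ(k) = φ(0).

17

Recall: φ is injective if φ(s) = φ(t) implies s = t.
We have gcd(52, 68) = 4 > 1. Taking s = 0 and t = 17: φ(0) = 44 and φ(17) = 52·17 + 44 = 928 ≡ 44 (mod 68).
So φ(0) = φ(17) while 0 ≠ 17, thus φ is not injective, hence not bijective.
Since φ is not bijective, we find the least positive k with φ(k) = φ(0): this means 52k ≡ 0 (mod 68), i.e. 68 ∣ 52k. Since gcd(52, 68) = 4, dividing through by 4 this holds exactly when 17 ∣ 13k, and as gcd(13, 17) = 1, exactly when 17 ∣ k.
The smallest positive such k is 17.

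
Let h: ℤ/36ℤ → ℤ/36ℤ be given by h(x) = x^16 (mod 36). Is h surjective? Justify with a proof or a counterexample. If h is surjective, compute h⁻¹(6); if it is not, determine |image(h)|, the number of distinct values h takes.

h(0) = 0^16 = 0.
h(6): Repeated squaring mod 36: 6^1 ≡ 6, 6^2 ≡ 6² = 36 ≡ 0, 6^4 ≡ 0² = 0, 6^8 ≡ 0² = 0, 6^16 ≡ 0² = 0. So 6^16 ≡ 0 (mod 36).
So h(0) = h(6) = 0 while 0 ≠ 6, thus h is not injective.
A non-injective map from the 36-element set ℤ/36ℤ to itself takes at most 35 distinct values, so it cannot be surjective. Hence h is not surjective.
Since h is not surjective, we determine |image(h)|. Computing x^16 mod 36 for each x (by repeated squaring, reducing mod 36 at every step), the values h(0), h(1), …, h(35) are: 0, 1, 16, 9, 4, 13, 0, 25, 28, 9, 28, 25, 0, 13, 4, 9, 16, 1, 0, 1, 16, 9, 4, 13, 0, 25, 28, 9, 28, 25, 0, 13, 4, 9, 16, 1.
The distinct values are {0, 1, 4, 9, 13, 16, 25, 28}; there are 8 of them.

8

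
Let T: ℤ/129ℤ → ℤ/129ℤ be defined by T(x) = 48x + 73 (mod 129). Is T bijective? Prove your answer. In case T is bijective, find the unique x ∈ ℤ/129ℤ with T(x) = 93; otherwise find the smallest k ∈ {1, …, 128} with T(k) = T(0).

43

Recall that T is injective when T(x_1) = T(x_2) forces x_1 = x_2.
We have gcd(48, 129) = 3 > 1. Taking x_1 = 0 and x_2 = 43: T(0) = 73 and T(43) = 48·43 + 73 = 2137 ≡ 73 (mod 129).
So T(0) = T(43) while 0 ≠ 43, hence T is not injective, hence not bijective.
Since T is not bijective, we find the least positive k with T(k) = T(0): this means 48k ≡ 0 (mod 129), i.e. 129 ∣ 48k. Since gcd(48, 129) = 3, dividing through by 3 this holds exactly when 43 ∣ 16k, and as gcd(16, 43) = 1, exactly when 43 ∣ k.
The smallest positive such k is 43.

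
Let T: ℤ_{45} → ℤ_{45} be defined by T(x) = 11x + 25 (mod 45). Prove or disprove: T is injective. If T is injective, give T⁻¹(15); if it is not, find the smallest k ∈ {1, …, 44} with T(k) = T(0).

40

If T(a) = T(b), then 11a ≡ 11b (mod 45). Because gcd(11, 45) = 1, we may cancel 11 to get a ≡ b (mod 45).
Hence T is injective.
We now compute 11⁻¹ mod 45 explicitly. Euclid's algorithm: 45 = 4·11 + 1; back-substituting gives 1 = 41·11 − 10·45, so 11⁻¹ ≡ 41 (mod 45).
Since T is injective, we compute T⁻¹(15): solve 11x + 25 ≡ 15 (mod 45), i.e. 11x ≡ 35 (mod 45).
Multiplying by 11⁻¹ = 41 gives x ≡ 41·35 = 1435 = 31·45 + 40 ≡ 40 (mod 45).
Check: T(40) = 11·40 + 25 = 465 = 10·45 + 15 ≡ 15 (mod 45).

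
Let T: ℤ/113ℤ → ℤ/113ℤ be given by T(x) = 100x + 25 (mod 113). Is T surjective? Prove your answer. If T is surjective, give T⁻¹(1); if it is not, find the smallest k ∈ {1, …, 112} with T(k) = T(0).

Since gcd(100, 113) = 1, 100 is invertible modulo 113. Euclid's algorithm: 113 = 1·100 + 13, 100 = 7·13 + 9, 13 = 1·9 + 4, 9 = 2·4 + 1; back-substituting gives 1 = 26·100 − 23·113, so 100⁻¹ ≡ 26 (mod 113).
For any y ∈ ℤ/113ℤ, x = 26(y − 25) mod 113 satisfies T(x) = 100·26(y − 25) + 25 ≡ y (since 100·26 ≡ 1 mod 113). So every y has a preimage.
Therefore T is surjective.
Since T is surjective, we find T⁻¹(1): we need 100x ≡ 1 − 25 ≡ 89 (mod 113). Using 100⁻¹ = 26: x ≡ 26·89 = 2314 = 20·113 + 54, so x = 54.
Check: T(54) = 100·54 + 25 = 5425 = 48·113 + 1 ≡ 1 (mod 113).

54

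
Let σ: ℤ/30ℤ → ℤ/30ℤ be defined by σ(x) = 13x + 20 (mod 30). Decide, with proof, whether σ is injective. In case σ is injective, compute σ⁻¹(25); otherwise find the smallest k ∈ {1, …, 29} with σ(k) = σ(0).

Suppose σ(x_1) = σ(x_2) in ℤ/30ℤ. Then 13x_1 + 20 ≡ 13x_2 + 20 (mod 30), thus 13(x_1 − x_2) ≡ 0 (mod 30).
Since gcd(13, 30) = 1, 13 is invertible modulo 30, thus x_1 − x_2 ≡ 0 (mod 30), i.e. x_1 = x_2.
Therefore σ is injective.
We now compute 13⁻¹ mod 30 explicitly. Euclid's algorithm: 30 = 2·13 + 4, 13 = 3·4 + 1; back-substituting gives 1 = 7·13 − 3·30, so 13⁻¹ ≡ 7 (mod 30).
Since σ is injective, we find σ⁻¹(25): we need 13x ≡ 25 − 20 ≡ 5 (mod 30). Using 13⁻¹ = 7: x ≡ 7·5 = 35 = 1·30 + 5, so x = 5.
Check: σ(5) = 13·5 + 20 = 85 = 2·30 + 25 ≡ 25 (mod 30).

5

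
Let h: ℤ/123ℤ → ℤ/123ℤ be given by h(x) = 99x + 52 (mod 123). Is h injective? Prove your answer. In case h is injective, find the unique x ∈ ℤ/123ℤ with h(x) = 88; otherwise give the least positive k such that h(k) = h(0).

We have gcd(99, 123) = 3 > 1. Taking a = 0 and b = 41: h(0) = 52 and h(41) = 99·41 + 52 = 4111 ≡ 52 (mod 123).
So h(0) = h(41) while 0 ≠ 41, hence h is not injective.
Since h is not injective, we find the least positive k with h(k) = h(0): this means 99k ≡ 0 (mod 123), i.e. 123 ∣ 99k. Since gcd(99, 123) = 3, dividing through by 3 this holds exactly when 41 ∣ 33k, and as gcd(33, 41) = 1, exactly when 41 ∣ k.
The smallest positive such k is 41.

41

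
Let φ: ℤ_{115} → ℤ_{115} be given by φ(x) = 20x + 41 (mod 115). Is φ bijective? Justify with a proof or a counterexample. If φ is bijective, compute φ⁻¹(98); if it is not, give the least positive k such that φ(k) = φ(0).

By definition, φ is injective if φ(x_1) = φ(x_2) implies x_1 = x_2.
We have gcd(20, 115) = 5 > 1. Taking x_1 = 0 and x_2 = 23: φ(0) = 41 and φ(23) = 20·23 + 41 = 501 ≡ 41 (mod 115).
So φ(0) = φ(23) while 0 ≠ 23, therefore φ is not injective, hence not bijective.
Since φ is not bijective, we find the least positive k with φ(k) = φ(0): this means 20k ≡ 0 (mod 115), i.e. 115 ∣ 20k. Since gcd(20, 115) = 5, dividing through by 5 this holds exactly when 23 ∣ 4k, and as gcd(4, 23) = 1, exactly when 23 ∣ k.
The smallest positive such k is 23.

23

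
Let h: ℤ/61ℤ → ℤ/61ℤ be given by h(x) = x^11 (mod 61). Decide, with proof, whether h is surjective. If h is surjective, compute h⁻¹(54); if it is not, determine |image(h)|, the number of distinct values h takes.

30

Since 61 is prime, the nonzero elements of ℤ/61ℤ form a cyclic group of order 60.
As gcd(11, 60) = 1, raising to the 11th power is a bijection on this group: if s^11 ≡ t^11 then (st^{−1})^11 = 1, and the only element of order dividing gcd(11, 60) = 1 is 1, so s = t.
With h(0) = 0 this makes h injective on all of ℤ/61ℤ, hence bijective (finite equal-size domain and codomain). In particular h is surjective.
Since h is surjective, we find the preimage of 54. The inverse of x ↦ x^11 on (ℤ/61ℤ)^× is x ↦ x^11, because 11·11 = 121 = 2·60 + 1 ≡ 1 (mod 60) and x^{60} = 1 for x ≠ 0 (Fermat). So h⁻¹(54) = 54^11 mod 61.
Repeated squaring mod 61: 54^1 ≡ 54, 54^2 ≡ 54² = 2916 ≡ 49, 54^4 ≡ 49² = 2401 ≡ 22, 54^8 ≡ 22² = 484 ≡ 57. Since 11 = 8 + 2 + 1, 54^11 ≡ 57·49·54: 57·49 = 2793 ≡ 48, then 48·54 = 2592 ≡ 30. So 54^11 ≡ 30 (mod 61).
Hence h⁻¹(54) = 30.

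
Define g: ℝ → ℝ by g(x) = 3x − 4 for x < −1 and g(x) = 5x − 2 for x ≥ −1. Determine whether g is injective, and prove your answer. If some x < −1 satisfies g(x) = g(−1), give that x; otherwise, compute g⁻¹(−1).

1/5

Both pieces are strictly increasing (slopes 3 and 5), so each is injective on its own interval.
The left piece maps (−∞, −1) onto (−∞, −7); the right piece maps [−1, ∞) onto [−7, ∞).
These images are disjoint, so no value is attained by both pieces. Therefore g is injective.
Because the two images are disjoint, no x < −1 has g(x) = g(−1), so we compute g⁻¹(−1): −1 lies in [−7, ∞), so solve 5x − 2 = −1: x = (−1 + 2)/5 = 1/5.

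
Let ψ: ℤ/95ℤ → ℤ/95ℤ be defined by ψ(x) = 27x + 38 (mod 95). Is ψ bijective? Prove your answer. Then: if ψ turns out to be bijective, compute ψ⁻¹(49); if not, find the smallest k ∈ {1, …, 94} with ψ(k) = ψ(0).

Recall that ψ is injective if ψ(s) = ψ(t) implies s = t.
If ψ(s) = ψ(t), then 27s ≡ 27t (mod 95). Because gcd(27, 95) = 1, we may cancel 27 to get s ≡ t (mod 95).
We now compute 27⁻¹ mod 95 explicitly. Euclid's algorithm: 95 = 3·27 + 14, 27 = 1·14 + 13, 14 = 1·13 + 1; back-substituting gives 1 = 88·27 − 25·95, so 27⁻¹ ≡ 88 (mod 95).
For any y ∈ ℤ/95ℤ, x = 88(y − 38) mod 95 satisfies ψ(x) = 27·88(y − 38) + 38 ≡ y (since 27·88 ≡ 1 mod 95). So every y has a preimage.
Therefore ψ is bijective.
Since ψ is bijective, we compute ψ⁻¹(49): solve 27x + 38 ≡ 49 (mod 95), i.e. 27x ≡ 11 (mod 95).
Multiplying by 27⁻¹ = 88 gives x ≡ 88·11 = 968 = 10·95 + 18 ≡ 18 (mod 95).
Check: ψ(18) = 27·18 + 38 = 524 = 5·95 + 49 ≡ 49 (mod 95).

18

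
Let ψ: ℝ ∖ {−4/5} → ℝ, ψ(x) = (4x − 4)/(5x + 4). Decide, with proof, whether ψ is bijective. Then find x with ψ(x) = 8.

-1

If ψ(x) = 4/5, cross-multiplying gives 5(4x − 4) = 4(5x + 4), which simplifies to −20 = 16 — false.  So 4/5 has no preimage and ψ is not surjective.
So ψ is not bijective.
Solving ψ(x) = 8: cross-multiplying gives 4x − 4 = 8(5x + 4), which rearranges to −36x = 36, so x = −1.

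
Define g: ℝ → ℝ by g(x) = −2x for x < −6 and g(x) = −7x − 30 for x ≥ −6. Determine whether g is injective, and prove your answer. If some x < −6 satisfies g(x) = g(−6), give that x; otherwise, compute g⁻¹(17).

-17/2

Both pieces are strictly decreasing (slopes −2 and −7), so each is injective on its own interval.
The left piece maps (−∞, −6) onto (12, ∞); the right piece maps [−6, ∞) onto (−∞, 12].
These images are disjoint, so no value is attained by both pieces. Therefore g is injective.
Because the two images are disjoint, no x < −6 has g(x) = g(−6), so we compute g⁻¹(17): 17 lies in (12, ∞), so solve −2x = 17: x = (17 − 0)/(−2) = −17/2.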